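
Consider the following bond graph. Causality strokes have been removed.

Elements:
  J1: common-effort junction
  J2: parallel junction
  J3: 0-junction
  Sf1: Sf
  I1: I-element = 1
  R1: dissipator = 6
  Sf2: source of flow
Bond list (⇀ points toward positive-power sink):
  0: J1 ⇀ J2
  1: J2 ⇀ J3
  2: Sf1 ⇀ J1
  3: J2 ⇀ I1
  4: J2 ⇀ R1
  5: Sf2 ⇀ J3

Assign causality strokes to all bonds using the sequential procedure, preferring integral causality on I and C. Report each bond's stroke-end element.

bond 0 stroke→J1
bond 1 stroke→J3
bond 2 stroke→Sf1
bond 3 stroke→I1
bond 4 stroke→J2
bond 5 stroke→Sf2

β2 →Sf1  (source Sf1 imposes f)
β5 →Sf2  (Sf2 fixes flow; stroke at Sf2)
β0 →J1  (closing 0-jn rule on J1)
β1 →J3  (closing 0-jn rule on J3)
β3 →I1  (I1 outputs flow p/I1)
β4 →J2  (J2: last free bond brings effort in)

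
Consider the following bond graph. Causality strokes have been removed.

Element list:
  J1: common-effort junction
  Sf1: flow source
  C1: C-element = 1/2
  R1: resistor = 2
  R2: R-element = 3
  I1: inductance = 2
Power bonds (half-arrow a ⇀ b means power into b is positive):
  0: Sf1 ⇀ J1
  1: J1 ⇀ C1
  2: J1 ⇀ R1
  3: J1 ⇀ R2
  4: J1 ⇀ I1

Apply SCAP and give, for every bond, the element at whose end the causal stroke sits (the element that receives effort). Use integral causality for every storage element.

b0 stroke→Sf1
b1 stroke→J1
b2 stroke→R1
b3 stroke→R2
b4 stroke→I1

β0 |Sf1  (Sf1 (Sf) sets flow on bond)
β1 |J1  (prefer integral on C1)
β2 |R1  (J1: bond 1 brought effort, rest push out)
β3 |R2  (common-e at J1 fixed by 1)
β4 |I1  (J1: bond 1 brought effort, rest push out)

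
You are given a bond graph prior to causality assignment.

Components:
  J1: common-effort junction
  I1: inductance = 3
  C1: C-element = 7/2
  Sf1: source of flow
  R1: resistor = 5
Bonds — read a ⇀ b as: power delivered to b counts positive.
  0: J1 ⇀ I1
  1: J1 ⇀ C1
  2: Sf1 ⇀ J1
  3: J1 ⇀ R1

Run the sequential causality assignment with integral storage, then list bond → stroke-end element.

bond 0 →I1
bond 1 →J1
bond 2 →Sf1
bond 3 →R1

#2 →Sf1  (Sf1 (Sf) sets flow on bond)
#0 →I1  (I1: I, integral causality)
#1 →J1  (prefer integral on C1)
#3 →R1  (J1: bond 1 brought effort, rest push out)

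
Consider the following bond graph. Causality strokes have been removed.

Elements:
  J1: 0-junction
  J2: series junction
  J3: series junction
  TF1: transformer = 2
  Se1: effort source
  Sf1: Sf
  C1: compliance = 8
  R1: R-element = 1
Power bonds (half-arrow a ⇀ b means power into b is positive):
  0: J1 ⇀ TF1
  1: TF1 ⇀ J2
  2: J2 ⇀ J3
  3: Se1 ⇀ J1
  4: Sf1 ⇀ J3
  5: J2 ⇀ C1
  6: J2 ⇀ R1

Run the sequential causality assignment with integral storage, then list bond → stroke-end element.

bond 3 |J1  (Se1: effort source, stroke at far end)
bond 4 |Sf1  (Sf1 fixes flow; stroke at Sf1)
bond 0 |TF1  (J1 effort already set via bond 3)
bond 2 |J3  (common-f at J3 fixed by 4)
bond 1 |J2  (TF TF1: opposite of bond 0)
bond 5 |J2  (common-f at J2 fixed by 2)
bond 6 |J2  (1-jn J2 has f-setter on 2)

b0 stroke→TF1
b1 stroke→J2
b2 stroke→J3
b3 stroke→J1
b4 stroke→Sf1
b5 stroke→J2
b6 stroke→J2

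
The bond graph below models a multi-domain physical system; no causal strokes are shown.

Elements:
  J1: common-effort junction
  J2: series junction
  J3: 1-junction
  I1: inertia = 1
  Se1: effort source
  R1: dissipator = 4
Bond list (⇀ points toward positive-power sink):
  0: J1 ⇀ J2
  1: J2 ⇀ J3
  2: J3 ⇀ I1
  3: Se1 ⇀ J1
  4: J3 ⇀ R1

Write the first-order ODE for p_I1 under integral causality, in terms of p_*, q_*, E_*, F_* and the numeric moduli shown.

dp_I1/dt = E_Se1 - 4*p_I1

bond 3 stroke→J1  (source Se1 imposes e)
bond 0 stroke→J2  (J1: bond 3 brought effort, rest push out)
bond 1 stroke→J3  (closing 1-jn rule on J2)
bond 2 stroke→I1  (I1: I, integral causality)
bond 4 stroke→J3  (J3: bond 2 brought flow, rest push out)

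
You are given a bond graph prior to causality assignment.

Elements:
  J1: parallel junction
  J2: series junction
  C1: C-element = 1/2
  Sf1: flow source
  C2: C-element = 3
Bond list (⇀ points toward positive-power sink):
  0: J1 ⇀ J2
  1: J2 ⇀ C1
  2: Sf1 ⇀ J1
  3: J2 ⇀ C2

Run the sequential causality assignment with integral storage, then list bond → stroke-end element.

β0 stroke→J1
β1 stroke→J2
β2 stroke→Sf1
β3 stroke→J2

#2 stroke at Sf1  (source Sf1 imposes f)
#0 stroke at J1  (closing 0-jn rule on J1)
#1 stroke at J2  (1-jn J2 has f-setter on 0)
#3 stroke at J2  (common-f at J2 fixed by 0)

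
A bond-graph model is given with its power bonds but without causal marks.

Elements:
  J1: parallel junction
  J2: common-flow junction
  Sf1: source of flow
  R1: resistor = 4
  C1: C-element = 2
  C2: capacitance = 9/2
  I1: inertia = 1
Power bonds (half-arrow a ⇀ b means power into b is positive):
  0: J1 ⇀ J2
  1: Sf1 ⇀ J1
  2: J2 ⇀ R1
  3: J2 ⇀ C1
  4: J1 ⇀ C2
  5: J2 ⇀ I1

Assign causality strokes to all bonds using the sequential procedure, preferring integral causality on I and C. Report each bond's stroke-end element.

bond 0 stroke→J2
bond 1 stroke→Sf1
bond 2 stroke→J2
bond 3 stroke→J2
bond 4 stroke→J1
bond 5 stroke→I1

#1 |Sf1  (Sf1 fixes flow; stroke at Sf1)
#3 |J2  (C1: C, integral causality)
#4 |J1  (C2 integral (e out))
#0 |J2  (0-jn J1 has e-setter on 4)
#5 |I1  (I1 outputs flow p/I1)
#2 |J2  (1-jn J2 has f-setter on 5)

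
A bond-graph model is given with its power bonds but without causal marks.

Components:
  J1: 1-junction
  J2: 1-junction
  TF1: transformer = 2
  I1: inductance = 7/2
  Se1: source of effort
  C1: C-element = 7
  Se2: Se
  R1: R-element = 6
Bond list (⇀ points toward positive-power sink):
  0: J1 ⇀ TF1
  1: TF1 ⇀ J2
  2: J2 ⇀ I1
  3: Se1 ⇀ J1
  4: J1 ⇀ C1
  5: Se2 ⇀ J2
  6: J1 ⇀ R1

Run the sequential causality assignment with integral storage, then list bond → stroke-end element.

#0 |TF1
#1 |J2
#2 |I1
#3 |J1
#4 |J1
#5 |J2
#6 |J1

bond 3 |J1  (Se1: effort source, stroke at far end)
bond 5 |J2  (source Se2 imposes e)
bond 2 |I1  (I1 integral (f out))
bond 1 |J2  (common-f at J2 fixed by 2)
bond 0 |TF1  (TF TF1: opposite of bond 1)
bond 4 |J1  (J1 flow already set via bond 0)
bond 6 |J1  (J1 flow already set via bond 0)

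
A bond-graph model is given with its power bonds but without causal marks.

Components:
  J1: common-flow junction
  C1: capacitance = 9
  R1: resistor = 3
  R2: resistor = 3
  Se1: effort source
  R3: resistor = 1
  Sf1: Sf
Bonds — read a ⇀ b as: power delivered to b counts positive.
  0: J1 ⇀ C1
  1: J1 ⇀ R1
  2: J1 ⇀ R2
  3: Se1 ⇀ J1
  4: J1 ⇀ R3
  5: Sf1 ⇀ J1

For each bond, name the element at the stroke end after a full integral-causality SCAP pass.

β3 stroke at J1  (source Se1 imposes e)
β5 stroke at Sf1  (Sf1: flow source, stroke at near end)
β0 stroke at J1  (J1 flow already set via bond 5)
β1 stroke at J1  (common-f at J1 fixed by 5)
β2 stroke at J1  (1-jn J1 has f-setter on 5)
β4 stroke at J1  (J1 flow already set via bond 5)

bond 0 |J1
bond 1 |J1
bond 2 |J1
bond 3 |J1
bond 4 |J1
bond 5 |Sf1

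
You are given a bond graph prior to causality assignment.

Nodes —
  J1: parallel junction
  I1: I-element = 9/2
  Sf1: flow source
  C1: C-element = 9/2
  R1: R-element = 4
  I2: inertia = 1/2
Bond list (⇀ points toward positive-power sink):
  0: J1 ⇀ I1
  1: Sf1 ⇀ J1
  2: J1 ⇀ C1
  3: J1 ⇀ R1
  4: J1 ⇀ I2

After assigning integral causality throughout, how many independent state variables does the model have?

β1 |Sf1  (Sf1 (Sf) sets flow on bond)
β0 |I1  (I1 outputs flow p/I1)
β2 |J1  (C1 outputs effort q/C1)
β3 |R1  (common-e at J1 fixed by 2)
β4 |I2  (J1 effort already set via bond 2)

3  (C1, I1, I2 all integral)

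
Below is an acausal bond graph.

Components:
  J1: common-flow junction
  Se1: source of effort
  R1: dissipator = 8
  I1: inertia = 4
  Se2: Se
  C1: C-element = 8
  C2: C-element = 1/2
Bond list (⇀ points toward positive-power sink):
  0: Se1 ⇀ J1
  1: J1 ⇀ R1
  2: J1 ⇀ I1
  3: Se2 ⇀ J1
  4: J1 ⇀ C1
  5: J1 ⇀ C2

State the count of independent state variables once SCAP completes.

β0 |J1  (Se1 fixes effort; stroke away)
β3 |J1  (Se2: effort source, stroke at far end)
β2 |I1  (prefer integral on I1)
β1 |J1  (J1 flow already set via bond 2)
β4 |J1  (1-jn J1 has f-setter on 2)
β5 |J1  (J1 flow already set via bond 2)

3  (C1, C2, I1 all integral)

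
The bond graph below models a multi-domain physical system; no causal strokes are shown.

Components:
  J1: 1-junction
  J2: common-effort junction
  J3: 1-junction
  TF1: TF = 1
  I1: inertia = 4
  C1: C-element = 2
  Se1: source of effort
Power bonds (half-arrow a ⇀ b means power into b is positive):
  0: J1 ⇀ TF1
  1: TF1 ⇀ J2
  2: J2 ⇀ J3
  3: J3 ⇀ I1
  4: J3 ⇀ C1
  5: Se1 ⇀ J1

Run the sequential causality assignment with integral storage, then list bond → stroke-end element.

#5 |J1  (source Se1 imposes e)
#0 |TF1  (J1 needs exactly one f-in)
#1 |J2  (TF TF1: opposite of bond 0)
#2 |J3  (J2: bond 1 brought effort, rest push out)
#3 |I1  (I1 integral (f out))
#4 |J3  (common-f at J3 fixed by 3)

bond 0 stroke at TF1
bond 1 stroke at J2
bond 2 stroke at J3
bond 3 stroke at I1
bond 4 stroke at J3
bond 5 stroke at J1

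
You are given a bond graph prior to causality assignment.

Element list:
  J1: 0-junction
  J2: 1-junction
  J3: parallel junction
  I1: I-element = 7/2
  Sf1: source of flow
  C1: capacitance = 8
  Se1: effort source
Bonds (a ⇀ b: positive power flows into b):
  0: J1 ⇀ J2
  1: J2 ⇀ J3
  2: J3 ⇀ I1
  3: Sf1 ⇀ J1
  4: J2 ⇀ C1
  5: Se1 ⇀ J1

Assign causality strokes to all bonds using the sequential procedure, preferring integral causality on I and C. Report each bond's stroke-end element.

#0 stroke→J2
#1 stroke→J3
#2 stroke→I1
#3 stroke→Sf1
#4 stroke→J2
#5 stroke→J1

β3 |Sf1  (Sf1 fixes flow; stroke at Sf1)
β5 |J1  (Se1: effort source, stroke at far end)
β0 |J2  (common-e at J1 fixed by 5)
β2 |I1  (I1 outputs flow p/I1)
β1 |J3  (closing 0-jn rule on J3)
β4 |J2  (J2: bond 1 brought flow, rest push out)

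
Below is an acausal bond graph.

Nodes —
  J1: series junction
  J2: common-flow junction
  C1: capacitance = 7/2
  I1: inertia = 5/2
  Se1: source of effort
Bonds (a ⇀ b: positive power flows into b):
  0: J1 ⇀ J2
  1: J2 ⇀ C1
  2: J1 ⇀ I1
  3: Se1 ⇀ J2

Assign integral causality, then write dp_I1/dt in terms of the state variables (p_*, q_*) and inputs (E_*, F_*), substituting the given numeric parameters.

β3 →J2  (Se1 (Se) sets effort on bond)
β1 →J2  (C1 integral (e out))
β0 →J1  (closing 1-jn rule on J2)
β2 →I1  (only one flow-in slot at J1)

dp_I1/dt = E_Se1 - 2*q_C1/7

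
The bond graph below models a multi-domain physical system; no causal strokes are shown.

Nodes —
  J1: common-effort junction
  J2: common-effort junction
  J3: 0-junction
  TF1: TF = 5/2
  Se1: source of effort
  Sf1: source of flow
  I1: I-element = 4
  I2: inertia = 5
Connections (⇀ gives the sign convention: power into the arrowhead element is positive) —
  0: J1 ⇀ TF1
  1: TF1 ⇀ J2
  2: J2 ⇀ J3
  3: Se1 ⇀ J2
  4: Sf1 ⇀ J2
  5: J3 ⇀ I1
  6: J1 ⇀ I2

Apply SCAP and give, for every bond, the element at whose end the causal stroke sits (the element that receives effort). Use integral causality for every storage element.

b3 stroke→J2  (Se1 (Se) sets effort on bond)
b4 stroke→Sf1  (Sf1 fixes flow; stroke at Sf1)
b1 stroke→TF1  (common-e at J2 fixed by 3)
b2 stroke→J3  (0-jn J2 has e-setter on 3)
b5 stroke→I1  (J3 effort already set via bond 2)
b0 stroke→J1  (TF TF1: opposite of bond 1)
b6 stroke→I2  (common-e at J1 fixed by 0)

β0 stroke at J1
β1 stroke at TF1
β2 stroke at J3
β3 stroke at J2
β4 stroke at Sf1
β5 stroke at I1
β6 stroke at I2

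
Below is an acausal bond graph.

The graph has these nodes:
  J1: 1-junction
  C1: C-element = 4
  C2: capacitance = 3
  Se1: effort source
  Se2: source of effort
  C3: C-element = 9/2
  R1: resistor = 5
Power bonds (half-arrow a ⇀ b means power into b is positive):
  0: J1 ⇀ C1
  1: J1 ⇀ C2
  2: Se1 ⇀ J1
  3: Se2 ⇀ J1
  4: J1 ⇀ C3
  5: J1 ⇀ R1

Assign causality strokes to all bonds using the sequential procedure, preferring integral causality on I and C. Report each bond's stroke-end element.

#0 stroke→J1
#1 stroke→J1
#2 stroke→J1
#3 stroke→J1
#4 stroke→J1
#5 stroke→R1

b2 stroke→J1  (Se1: effort source, stroke at far end)
b3 stroke→J1  (Se2 fixes effort; stroke away)
b0 stroke→J1  (C1 outputs effort q/C1)
b1 stroke→J1  (prefer integral on C2)
b4 stroke→J1  (C3: C, integral causality)
b5 stroke→R1  (closing 1-jn rule on J1)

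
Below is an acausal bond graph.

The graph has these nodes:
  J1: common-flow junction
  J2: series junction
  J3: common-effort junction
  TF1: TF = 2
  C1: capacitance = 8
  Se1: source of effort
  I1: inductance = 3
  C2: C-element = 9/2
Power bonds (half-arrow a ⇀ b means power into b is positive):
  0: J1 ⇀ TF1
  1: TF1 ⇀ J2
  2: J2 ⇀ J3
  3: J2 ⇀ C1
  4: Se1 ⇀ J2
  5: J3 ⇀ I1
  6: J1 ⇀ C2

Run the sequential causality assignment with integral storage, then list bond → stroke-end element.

β4 →J2  (source Se1 imposes e)
β3 →J2  (C1 integral (e out))
β5 →I1  (I1: I, integral causality)
β2 →J3  (J3 needs exactly one e-in)
β1 →J2  (1-jn J2 has f-setter on 2)
β0 →TF1  (TF TF1: opposite of bond 1)
β6 →J1  (common-f at J1 fixed by 0)

bond 0 →TF1
bond 1 →J2
bond 2 →J3
bond 3 →J2
bond 4 →J2
bond 5 →I1
bond 6 →J1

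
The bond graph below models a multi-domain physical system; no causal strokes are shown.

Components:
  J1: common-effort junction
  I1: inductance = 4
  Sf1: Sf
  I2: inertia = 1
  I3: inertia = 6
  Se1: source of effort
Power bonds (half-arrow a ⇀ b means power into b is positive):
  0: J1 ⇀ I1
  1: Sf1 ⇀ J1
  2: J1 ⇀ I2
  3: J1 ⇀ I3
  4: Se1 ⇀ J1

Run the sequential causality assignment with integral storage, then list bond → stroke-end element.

#0 →I1
#1 →Sf1
#2 →I2
#3 →I3
#4 →J1

bond 1 stroke→Sf1  (Sf1 fixes flow; stroke at Sf1)
bond 4 stroke→J1  (Se1: effort source, stroke at far end)
bond 0 stroke→I1  (0-jn J1 has e-setter on 4)
bond 2 stroke→I2  (common-e at J1 fixed by 4)
bond 3 stroke→I3  (common-e at J1 fixed by 4)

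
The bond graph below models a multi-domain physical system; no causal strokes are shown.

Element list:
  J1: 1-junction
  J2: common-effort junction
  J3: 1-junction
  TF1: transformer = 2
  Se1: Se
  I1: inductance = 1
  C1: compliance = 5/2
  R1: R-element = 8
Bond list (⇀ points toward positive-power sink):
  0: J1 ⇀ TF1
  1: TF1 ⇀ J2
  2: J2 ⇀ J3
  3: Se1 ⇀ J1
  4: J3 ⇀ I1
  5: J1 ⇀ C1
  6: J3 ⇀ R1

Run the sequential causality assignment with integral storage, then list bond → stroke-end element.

#0 →TF1
#1 →J2
#2 →J3
#3 →J1
#4 →I1
#5 →J1
#6 →J3

b3 →J1  (Se1: effort source, stroke at far end)
b4 →I1  (I1 outputs flow p/I1)
b2 →J3  (J3: bond 4 brought flow, rest push out)
b6 →J3  (common-f at J3 fixed by 4)
b1 →J2  (J2 needs exactly one e-in)
b0 →TF1  (TF1: transformer flips bond 1)
b5 →J1  (common-f at J1 fixed by 0)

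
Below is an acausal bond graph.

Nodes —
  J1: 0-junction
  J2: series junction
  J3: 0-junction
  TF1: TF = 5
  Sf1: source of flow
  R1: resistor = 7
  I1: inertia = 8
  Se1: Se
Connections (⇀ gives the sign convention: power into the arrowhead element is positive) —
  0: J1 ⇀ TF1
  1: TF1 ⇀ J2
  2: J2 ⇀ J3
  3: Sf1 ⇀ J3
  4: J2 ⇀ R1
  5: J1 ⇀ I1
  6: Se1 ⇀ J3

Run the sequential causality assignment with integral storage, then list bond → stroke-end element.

β0 stroke at J1
β1 stroke at TF1
β2 stroke at J2
β3 stroke at Sf1
β4 stroke at J2
β5 stroke at I1
β6 stroke at J3

bond 3 →Sf1  (source Sf1 imposes f)
bond 6 →J3  (Se1 fixes effort; stroke away)
bond 2 →J2  (common-e at J3 fixed by 6)
bond 5 →I1  (I1 outputs flow p/I1)
bond 0 →J1  (J1: last free bond brings effort in)
bond 1 →TF1  (TF TF1: opposite of bond 0)
bond 4 →J2  (J2 flow already set via bond 1)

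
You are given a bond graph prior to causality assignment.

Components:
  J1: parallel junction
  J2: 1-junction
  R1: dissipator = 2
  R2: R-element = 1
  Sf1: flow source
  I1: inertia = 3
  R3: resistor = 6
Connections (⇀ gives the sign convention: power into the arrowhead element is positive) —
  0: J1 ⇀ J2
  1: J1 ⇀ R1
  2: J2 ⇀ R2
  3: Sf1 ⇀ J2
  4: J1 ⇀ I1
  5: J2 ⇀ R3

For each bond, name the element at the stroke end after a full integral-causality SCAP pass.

#3 →Sf1  (Sf1 (Sf) sets flow on bond)
#0 →J2  (J2 flow already set via bond 3)
#2 →J2  (J2 flow already set via bond 3)
#5 →J2  (J2 flow already set via bond 3)
#4 →I1  (I1 outputs flow p/I1)
#1 →J1  (J1: last free bond brings effort in)

#0 →J2
#1 →J1
#2 →J2
#3 →Sf1
#4 →I1
#5 →J2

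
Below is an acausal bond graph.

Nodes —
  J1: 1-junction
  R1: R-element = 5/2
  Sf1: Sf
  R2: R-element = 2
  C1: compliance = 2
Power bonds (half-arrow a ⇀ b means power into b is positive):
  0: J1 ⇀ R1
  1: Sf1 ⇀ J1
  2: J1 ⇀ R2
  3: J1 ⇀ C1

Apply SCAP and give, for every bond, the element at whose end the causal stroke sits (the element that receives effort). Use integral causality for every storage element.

β1 →Sf1  (Sf1 fixes flow; stroke at Sf1)
β0 →J1  (J1: bond 1 brought flow, rest push out)
β2 →J1  (J1: bond 1 brought flow, rest push out)
β3 →J1  (J1: bond 1 brought flow, rest push out)

#0 stroke at J1
#1 stroke at Sf1
#2 stroke at J1
#3 stroke at J1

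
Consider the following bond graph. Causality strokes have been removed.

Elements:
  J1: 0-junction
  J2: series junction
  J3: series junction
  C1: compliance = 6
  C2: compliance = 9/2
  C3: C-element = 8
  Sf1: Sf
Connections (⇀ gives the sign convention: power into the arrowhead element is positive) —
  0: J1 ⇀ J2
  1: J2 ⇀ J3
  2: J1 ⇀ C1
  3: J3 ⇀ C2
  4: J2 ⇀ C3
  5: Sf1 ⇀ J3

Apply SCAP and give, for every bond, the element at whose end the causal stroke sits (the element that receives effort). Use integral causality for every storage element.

bond 0 |J2
bond 1 |J3
bond 2 |J1
bond 3 |J3
bond 4 |J2
bond 5 |Sf1

bond 5 |Sf1  (Sf1: flow source, stroke at near end)
bond 1 |J3  (J3 flow already set via bond 5)
bond 3 |J3  (J3: bond 5 brought flow, rest push out)
bond 0 |J2  (J2: bond 1 brought flow, rest push out)
bond 4 |J2  (J2: bond 1 brought flow, rest push out)
bond 2 |J1  (only one effort-in slot at J1)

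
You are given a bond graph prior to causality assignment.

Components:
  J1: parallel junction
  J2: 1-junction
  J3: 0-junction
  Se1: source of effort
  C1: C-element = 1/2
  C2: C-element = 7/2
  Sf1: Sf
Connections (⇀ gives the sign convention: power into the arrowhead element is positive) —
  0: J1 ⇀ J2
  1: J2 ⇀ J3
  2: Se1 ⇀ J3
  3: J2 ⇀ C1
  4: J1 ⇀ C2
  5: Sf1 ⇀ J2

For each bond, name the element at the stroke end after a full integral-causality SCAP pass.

b2 stroke at J3  (source Se1 imposes e)
b5 stroke at Sf1  (source Sf1 imposes f)
b0 stroke at J2  (J2 flow already set via bond 5)
b1 stroke at J2  (common-f at J2 fixed by 5)
b3 stroke at J2  (1-jn J2 has f-setter on 5)
b4 stroke at J1  (J1: last free bond brings effort in)

β0 stroke→J2
β1 stroke→J2
β2 stroke→J3
β3 stroke→J2
β4 stroke→J1
β5 stroke→Sf1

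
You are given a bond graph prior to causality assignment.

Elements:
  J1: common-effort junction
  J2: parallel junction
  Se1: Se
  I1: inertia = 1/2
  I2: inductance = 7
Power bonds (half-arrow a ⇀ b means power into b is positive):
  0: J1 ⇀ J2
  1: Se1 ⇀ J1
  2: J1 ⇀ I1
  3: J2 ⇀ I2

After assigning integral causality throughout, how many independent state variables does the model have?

#1 |J1  (Se1: effort source, stroke at far end)
#0 |J2  (J1 effort already set via bond 1)
#2 |I1  (0-jn J1 has e-setter on 1)
#3 |I2  (J2 effort already set via bond 0)

2  (I1, I2 all integral)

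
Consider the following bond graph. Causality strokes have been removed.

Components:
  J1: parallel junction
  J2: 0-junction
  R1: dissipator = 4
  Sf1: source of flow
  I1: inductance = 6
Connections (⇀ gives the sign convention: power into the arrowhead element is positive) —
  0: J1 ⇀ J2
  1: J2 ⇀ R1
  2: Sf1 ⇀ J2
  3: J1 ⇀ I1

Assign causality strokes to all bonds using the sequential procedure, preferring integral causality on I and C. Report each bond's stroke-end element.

#2 stroke→Sf1  (Sf1: flow source, stroke at near end)
#3 stroke→I1  (I1: I, integral causality)
#0 stroke→J1  (J1 needs exactly one e-in)
#1 stroke→J2  (only one effort-in slot at J2)

#0 stroke at J1
#1 stroke at J2
#2 stroke at Sf1
#3 stroke at I1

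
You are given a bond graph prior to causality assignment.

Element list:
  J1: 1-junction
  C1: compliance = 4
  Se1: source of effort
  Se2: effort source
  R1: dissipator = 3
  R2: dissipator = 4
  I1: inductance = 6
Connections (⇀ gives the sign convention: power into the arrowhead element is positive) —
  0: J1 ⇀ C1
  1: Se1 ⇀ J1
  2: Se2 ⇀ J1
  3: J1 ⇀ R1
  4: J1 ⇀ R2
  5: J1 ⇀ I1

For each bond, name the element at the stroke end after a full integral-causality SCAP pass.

b0 stroke→J1
b1 stroke→J1
b2 stroke→J1
b3 stroke→J1
b4 stroke→J1
b5 stroke→I1

#1 |J1  (Se1 (Se) sets effort on bond)
#2 |J1  (Se2 (Se) sets effort on bond)
#0 |J1  (C1: C, integral causality)
#5 |I1  (I1: I, integral causality)
#3 |J1  (J1: bond 5 brought flow, rest push out)
#4 |J1  (1-jn J1 has f-setter on 5)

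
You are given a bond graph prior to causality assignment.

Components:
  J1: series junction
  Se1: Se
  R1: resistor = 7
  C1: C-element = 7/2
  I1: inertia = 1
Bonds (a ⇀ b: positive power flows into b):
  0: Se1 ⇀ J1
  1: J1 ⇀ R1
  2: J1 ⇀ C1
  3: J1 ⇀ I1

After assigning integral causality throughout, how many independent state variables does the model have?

2  (C1, I1 all integral)

bond 0 |J1  (source Se1 imposes e)
bond 2 |J1  (C1 outputs effort q/C1)
bond 3 |I1  (I1 outputs flow p/I1)
bond 1 |J1  (J1 flow already set via bond 3)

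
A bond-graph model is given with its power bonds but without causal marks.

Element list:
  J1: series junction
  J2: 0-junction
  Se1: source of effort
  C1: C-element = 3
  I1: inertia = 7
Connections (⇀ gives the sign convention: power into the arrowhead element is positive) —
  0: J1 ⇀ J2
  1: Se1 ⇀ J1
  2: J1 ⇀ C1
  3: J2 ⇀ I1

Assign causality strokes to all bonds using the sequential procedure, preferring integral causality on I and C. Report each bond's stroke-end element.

#1 stroke at J1  (source Se1 imposes e)
#2 stroke at J1  (prefer integral on C1)
#0 stroke at J2  (closing 1-jn rule on J1)
#3 stroke at I1  (0-jn J2 has e-setter on 0)

#0 stroke→J2
#1 stroke→J1
#2 stroke→J1
#3 stroke→I1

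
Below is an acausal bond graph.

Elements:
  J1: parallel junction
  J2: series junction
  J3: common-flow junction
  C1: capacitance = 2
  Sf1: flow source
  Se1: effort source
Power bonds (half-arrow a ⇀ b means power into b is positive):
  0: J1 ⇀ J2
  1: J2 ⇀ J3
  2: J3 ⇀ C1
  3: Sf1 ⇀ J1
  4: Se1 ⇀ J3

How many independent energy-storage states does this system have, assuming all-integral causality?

1  (C1 all integral)

b3 |Sf1  (source Sf1 imposes f)
b4 |J3  (Se1 (Se) sets effort on bond)
b0 |J1  (J1 needs exactly one e-in)
b1 |J2  (J2 flow already set via bond 0)
b2 |J3  (J3: bond 1 brought flow, rest push out)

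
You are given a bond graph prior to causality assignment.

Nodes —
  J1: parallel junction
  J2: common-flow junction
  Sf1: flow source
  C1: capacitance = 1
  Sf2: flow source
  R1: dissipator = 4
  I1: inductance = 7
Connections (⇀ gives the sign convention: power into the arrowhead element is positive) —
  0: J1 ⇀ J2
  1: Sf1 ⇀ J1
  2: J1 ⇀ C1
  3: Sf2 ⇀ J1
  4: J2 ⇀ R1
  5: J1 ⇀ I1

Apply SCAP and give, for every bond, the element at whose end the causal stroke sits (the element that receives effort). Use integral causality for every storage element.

#0 stroke→J2
#1 stroke→Sf1
#2 stroke→J1
#3 stroke→Sf2
#4 stroke→R1
#5 stroke→I1

b1 stroke→Sf1  (source Sf1 imposes f)
b3 stroke→Sf2  (Sf2: flow source, stroke at near end)
b2 stroke→J1  (C1 outputs effort q/C1)
b0 stroke→J2  (J1: bond 2 brought effort, rest push out)
b5 stroke→I1  (J1 effort already set via bond 2)
b4 stroke→R1  (J2: last free bond brings flow in)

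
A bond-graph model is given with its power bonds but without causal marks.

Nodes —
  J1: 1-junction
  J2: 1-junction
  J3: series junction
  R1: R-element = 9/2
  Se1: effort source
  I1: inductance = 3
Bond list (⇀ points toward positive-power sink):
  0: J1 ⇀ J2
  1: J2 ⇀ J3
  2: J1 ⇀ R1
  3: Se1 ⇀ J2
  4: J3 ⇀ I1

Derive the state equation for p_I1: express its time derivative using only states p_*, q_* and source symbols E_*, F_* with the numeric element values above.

#3 |J2  (source Se1 imposes e)
#4 |I1  (I1: I, integral causality)
#1 |J3  (J3 flow already set via bond 4)
#0 |J2  (1-jn J2 has f-setter on 1)
#2 |J1  (J1: bond 0 brought flow, rest push out)

dp_I1/dt = E_Se1 - 3*p_I1/2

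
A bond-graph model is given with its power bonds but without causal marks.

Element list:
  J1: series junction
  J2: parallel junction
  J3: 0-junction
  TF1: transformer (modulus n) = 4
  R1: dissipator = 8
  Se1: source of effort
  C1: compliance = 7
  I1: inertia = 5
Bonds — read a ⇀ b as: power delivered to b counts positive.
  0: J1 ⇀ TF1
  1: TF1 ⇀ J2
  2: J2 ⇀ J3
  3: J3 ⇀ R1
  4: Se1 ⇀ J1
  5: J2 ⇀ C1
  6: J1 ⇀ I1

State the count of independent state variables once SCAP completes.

2  (C1, I1 all integral)

#4 →J1  (Se1: effort source, stroke at far end)
#5 →J2  (prefer integral on C1)
#1 →TF1  (0-jn J2 has e-setter on 5)
#2 →J3  (common-e at J2 fixed by 5)
#3 →R1  (J3 effort already set via bond 2)
#0 →J1  (through TF1, causality passes straight; one stroke at TF1)
#6 →I1  (J1: last free bond brings flow in)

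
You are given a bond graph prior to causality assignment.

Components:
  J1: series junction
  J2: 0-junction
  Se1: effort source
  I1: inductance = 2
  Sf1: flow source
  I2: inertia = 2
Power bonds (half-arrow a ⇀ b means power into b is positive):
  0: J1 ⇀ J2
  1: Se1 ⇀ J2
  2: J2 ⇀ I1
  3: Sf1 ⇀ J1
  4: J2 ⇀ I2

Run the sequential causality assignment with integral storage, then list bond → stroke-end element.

β1 |J2  (source Se1 imposes e)
β3 |Sf1  (Sf1 (Sf) sets flow on bond)
β0 |J1  (1-jn J1 has f-setter on 3)
β2 |I1  (J2 effort already set via bond 1)
β4 |I2  (common-e at J2 fixed by 1)

β0 stroke→J1
β1 stroke→J2
β2 stroke→I1
β3 stroke→Sf1
β4 stroke→I2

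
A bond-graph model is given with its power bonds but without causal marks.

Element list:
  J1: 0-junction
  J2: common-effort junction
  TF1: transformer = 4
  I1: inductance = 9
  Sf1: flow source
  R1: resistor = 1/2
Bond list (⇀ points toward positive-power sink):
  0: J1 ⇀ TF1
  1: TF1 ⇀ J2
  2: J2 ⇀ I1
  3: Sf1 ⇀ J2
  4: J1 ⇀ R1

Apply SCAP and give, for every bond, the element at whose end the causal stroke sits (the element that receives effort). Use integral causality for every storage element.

#0 |TF1
#1 |J2
#2 |I1
#3 |Sf1
#4 |J1

b3 stroke→Sf1  (Sf1 (Sf) sets flow on bond)
b2 stroke→I1  (I1 integral (f out))
b1 stroke→J2  (only one effort-in slot at J2)
b0 stroke→TF1  (TF TF1: opposite of bond 1)
b4 stroke→J1  (only one effort-in slot at J1)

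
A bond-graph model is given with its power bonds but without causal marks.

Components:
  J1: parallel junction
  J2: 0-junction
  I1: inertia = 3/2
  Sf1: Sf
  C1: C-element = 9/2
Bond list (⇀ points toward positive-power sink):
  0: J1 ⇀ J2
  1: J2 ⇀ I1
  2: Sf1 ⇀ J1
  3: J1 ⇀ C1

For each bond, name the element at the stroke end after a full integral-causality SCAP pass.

β2 →Sf1  (source Sf1 imposes f)
β1 →I1  (I1 integral (f out))
β0 →J2  (J2: last free bond brings effort in)
β3 →J1  (J1: last free bond brings effort in)

b0 →J2
b1 →I1
b2 →Sf1
b3 →J1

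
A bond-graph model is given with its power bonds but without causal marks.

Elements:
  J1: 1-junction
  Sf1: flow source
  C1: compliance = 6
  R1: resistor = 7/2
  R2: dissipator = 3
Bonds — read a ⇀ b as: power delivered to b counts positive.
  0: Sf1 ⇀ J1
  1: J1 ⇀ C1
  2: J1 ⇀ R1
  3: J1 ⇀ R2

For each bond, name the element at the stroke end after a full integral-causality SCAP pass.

bond 0 stroke→Sf1  (source Sf1 imposes f)
bond 1 stroke→J1  (common-f at J1 fixed by 0)
bond 2 stroke→J1  (J1 flow already set via bond 0)
bond 3 stroke→J1  (common-f at J1 fixed by 0)

β0 |Sf1
β1 |J1
β2 |J1
β3 |J1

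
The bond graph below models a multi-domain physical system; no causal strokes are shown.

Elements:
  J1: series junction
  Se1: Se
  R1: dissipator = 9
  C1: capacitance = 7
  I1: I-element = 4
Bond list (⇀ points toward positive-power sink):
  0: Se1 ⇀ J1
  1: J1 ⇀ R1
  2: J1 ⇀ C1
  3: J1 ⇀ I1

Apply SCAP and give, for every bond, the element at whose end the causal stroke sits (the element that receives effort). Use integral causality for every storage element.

#0 stroke at J1
#1 stroke at J1
#2 stroke at J1
#3 stroke at I1

bond 0 |J1  (Se1 fixes effort; stroke away)
bond 2 |J1  (C1 outputs effort q/C1)
bond 3 |I1  (I1: I, integral causality)
bond 1 |J1  (J1 flow already set via bond 3)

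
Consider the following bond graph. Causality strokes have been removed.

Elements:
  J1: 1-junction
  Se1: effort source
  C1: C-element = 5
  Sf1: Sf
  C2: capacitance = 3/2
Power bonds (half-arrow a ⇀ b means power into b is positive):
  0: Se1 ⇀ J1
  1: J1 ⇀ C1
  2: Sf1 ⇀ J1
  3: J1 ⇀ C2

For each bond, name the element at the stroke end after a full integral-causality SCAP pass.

bond 0 stroke at J1
bond 1 stroke at J1
bond 2 stroke at Sf1
bond 3 stroke at J1

β0 |J1  (Se1: effort source, stroke at far end)
β2 |Sf1  (Sf1 fixes flow; stroke at Sf1)
β1 |J1  (J1 flow already set via bond 2)
β3 |J1  (J1 flow already set via bond 2)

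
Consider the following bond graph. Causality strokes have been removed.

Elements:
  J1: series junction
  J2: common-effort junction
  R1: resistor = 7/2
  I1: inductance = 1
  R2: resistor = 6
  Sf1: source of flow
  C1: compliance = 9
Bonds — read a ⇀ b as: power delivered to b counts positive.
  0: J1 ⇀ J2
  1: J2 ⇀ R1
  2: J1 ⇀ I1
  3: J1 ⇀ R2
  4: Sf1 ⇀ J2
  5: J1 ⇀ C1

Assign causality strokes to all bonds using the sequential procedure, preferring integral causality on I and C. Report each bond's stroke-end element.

β4 stroke→Sf1  (Sf1 fixes flow; stroke at Sf1)
β2 stroke→I1  (I1: I, integral causality)
β0 stroke→J1  (J1 flow already set via bond 2)
β3 stroke→J1  (J1: bond 2 brought flow, rest push out)
β5 stroke→J1  (J1 flow already set via bond 2)
β1 stroke→J2  (J2: last free bond brings effort in)

#0 stroke→J1
#1 stroke→J2
#2 stroke→I1
#3 stroke→J1
#4 stroke→Sf1
#5 stroke→J1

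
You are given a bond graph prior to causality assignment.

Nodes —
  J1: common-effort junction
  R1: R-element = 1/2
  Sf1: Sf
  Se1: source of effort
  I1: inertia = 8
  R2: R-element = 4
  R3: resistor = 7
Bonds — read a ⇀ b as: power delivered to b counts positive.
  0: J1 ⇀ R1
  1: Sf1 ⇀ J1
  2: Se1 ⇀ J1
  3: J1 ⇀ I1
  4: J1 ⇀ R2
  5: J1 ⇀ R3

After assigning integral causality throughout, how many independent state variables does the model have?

1  (I1 all integral)

bond 1 stroke at Sf1  (Sf1 fixes flow; stroke at Sf1)
bond 2 stroke at J1  (Se1 fixes effort; stroke away)
bond 0 stroke at R1  (common-e at J1 fixed by 2)
bond 3 stroke at I1  (0-jn J1 has e-setter on 2)
bond 4 stroke at R2  (J1 effort already set via bond 2)
bond 5 stroke at R3  (common-e at J1 fixed by 2)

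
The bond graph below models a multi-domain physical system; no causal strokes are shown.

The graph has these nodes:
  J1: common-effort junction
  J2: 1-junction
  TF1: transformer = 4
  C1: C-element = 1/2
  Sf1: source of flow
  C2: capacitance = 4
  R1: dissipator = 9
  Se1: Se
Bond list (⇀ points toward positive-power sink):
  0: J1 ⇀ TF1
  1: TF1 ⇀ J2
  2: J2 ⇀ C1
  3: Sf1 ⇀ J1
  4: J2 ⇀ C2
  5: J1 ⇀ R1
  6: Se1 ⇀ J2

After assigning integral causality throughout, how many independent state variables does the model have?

bond 3 stroke at Sf1  (Sf1 (Sf) sets flow on bond)
bond 6 stroke at J2  (Se1 fixes effort; stroke away)
bond 2 stroke at J2  (C1 outputs effort q/C1)
bond 4 stroke at J2  (C2: C, integral causality)
bond 1 stroke at TF1  (closing 1-jn rule on J2)
bond 0 stroke at J1  (through TF1, causality passes straight; one stroke at TF1)
bond 5 stroke at R1  (common-e at J1 fixed by 0)

2  (C1, C2 all integral)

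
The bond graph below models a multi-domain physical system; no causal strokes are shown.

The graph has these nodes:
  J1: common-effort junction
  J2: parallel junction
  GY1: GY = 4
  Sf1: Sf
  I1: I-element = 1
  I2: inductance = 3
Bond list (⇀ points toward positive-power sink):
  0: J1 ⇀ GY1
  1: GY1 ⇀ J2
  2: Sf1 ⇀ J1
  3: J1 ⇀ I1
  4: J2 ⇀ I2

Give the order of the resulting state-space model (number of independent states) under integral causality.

β2 stroke→Sf1  (Sf1 (Sf) sets flow on bond)
β3 stroke→I1  (I1 outputs flow p/I1)
β0 stroke→J1  (closing 0-jn rule on J1)
β1 stroke→J2  (GY1 both-in/both-out from 0)
β4 stroke→I2  (J2 effort already set via bond 1)

2  (I1, I2 all integral)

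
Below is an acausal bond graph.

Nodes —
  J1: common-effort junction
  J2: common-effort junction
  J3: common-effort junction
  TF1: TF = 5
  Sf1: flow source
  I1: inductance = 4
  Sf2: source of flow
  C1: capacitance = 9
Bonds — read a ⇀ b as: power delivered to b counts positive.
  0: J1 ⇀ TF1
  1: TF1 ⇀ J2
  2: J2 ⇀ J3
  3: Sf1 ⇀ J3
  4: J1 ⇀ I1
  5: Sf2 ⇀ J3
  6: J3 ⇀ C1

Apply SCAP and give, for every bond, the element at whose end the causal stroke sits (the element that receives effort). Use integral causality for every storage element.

bond 0 stroke→J1
bond 1 stroke→TF1
bond 2 stroke→J2
bond 3 stroke→Sf1
bond 4 stroke→I1
bond 5 stroke→Sf2
bond 6 stroke→J3

bond 3 stroke→Sf1  (source Sf1 imposes f)
bond 5 stroke→Sf2  (source Sf2 imposes f)
bond 4 stroke→I1  (I1 outputs flow p/I1)
bond 0 stroke→J1  (closing 0-jn rule on J1)
bond 1 stroke→TF1  (through TF1, causality passes straight; one stroke at TF1)
bond 2 stroke→J2  (closing 0-jn rule on J2)
bond 6 stroke→J3  (closing 0-jn rule on J3)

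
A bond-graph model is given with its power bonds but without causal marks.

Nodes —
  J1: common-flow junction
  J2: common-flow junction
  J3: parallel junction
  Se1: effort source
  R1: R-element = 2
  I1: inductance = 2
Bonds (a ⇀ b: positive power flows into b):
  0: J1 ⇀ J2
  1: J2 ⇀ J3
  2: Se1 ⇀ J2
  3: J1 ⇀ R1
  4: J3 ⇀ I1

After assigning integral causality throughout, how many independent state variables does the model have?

1  (I1 all integral)

β2 |J2  (Se1 (Se) sets effort on bond)
β4 |I1  (I1: I, integral causality)
β1 |J3  (only one effort-in slot at J3)
β0 |J2  (J2 flow already set via bond 1)
β3 |J1  (J1: bond 0 brought flow, rest push out)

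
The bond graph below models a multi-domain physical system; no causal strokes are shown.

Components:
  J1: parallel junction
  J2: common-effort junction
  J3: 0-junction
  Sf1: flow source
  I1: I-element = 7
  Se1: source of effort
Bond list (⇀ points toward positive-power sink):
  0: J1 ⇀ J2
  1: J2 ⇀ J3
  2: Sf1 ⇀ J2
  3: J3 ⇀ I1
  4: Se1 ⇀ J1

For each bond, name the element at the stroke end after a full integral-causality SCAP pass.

b0 |J2
b1 |J3
b2 |Sf1
b3 |I1
b4 |J1

β2 stroke→Sf1  (Sf1: flow source, stroke at near end)
β4 stroke→J1  (Se1 fixes effort; stroke away)
β0 stroke→J2  (J1 effort already set via bond 4)
β1 stroke→J3  (J2 effort already set via bond 0)
β3 stroke→I1  (0-jn J3 has e-setter on 1)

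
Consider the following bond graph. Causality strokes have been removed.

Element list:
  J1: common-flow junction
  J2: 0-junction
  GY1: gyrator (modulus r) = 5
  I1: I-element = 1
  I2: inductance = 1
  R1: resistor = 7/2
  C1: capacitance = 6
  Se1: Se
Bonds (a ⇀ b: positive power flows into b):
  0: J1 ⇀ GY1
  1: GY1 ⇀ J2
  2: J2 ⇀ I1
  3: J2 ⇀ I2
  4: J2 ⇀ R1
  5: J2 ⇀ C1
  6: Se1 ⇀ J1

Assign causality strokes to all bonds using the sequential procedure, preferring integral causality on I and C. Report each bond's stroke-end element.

#0 stroke at GY1
#1 stroke at GY1
#2 stroke at I1
#3 stroke at I2
#4 stroke at R1
#5 stroke at J2
#6 stroke at J1

bond 6 stroke→J1  (Se1: effort source, stroke at far end)
bond 0 stroke→GY1  (closing 1-jn rule on J1)
bond 1 stroke→GY1  (GY GY1: same side as bond 0)
bond 2 stroke→I1  (I1: I, integral causality)
bond 3 stroke→I2  (prefer integral on I2)
bond 5 stroke→J2  (prefer integral on C1)
bond 4 stroke→R1  (0-jn J2 has e-setter on 5)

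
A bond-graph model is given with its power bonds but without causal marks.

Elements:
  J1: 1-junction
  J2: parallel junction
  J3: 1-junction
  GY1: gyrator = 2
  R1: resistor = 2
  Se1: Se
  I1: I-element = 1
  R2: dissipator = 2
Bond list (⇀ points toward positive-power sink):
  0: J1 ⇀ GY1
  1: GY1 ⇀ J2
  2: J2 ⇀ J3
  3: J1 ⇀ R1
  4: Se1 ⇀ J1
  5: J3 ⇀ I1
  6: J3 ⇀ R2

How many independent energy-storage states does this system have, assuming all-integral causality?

b4 stroke→J1  (Se1 fixes effort; stroke away)
b5 stroke→I1  (I1 outputs flow p/I1)
b2 stroke→J3  (1-jn J3 has f-setter on 5)
b6 stroke→J3  (J3 flow already set via bond 5)
b1 stroke→J2  (J2 needs exactly one e-in)
b0 stroke→J1  (GY GY1: same side as bond 1)
b3 stroke→R1  (only one flow-in slot at J1)

1  (I1 all integral)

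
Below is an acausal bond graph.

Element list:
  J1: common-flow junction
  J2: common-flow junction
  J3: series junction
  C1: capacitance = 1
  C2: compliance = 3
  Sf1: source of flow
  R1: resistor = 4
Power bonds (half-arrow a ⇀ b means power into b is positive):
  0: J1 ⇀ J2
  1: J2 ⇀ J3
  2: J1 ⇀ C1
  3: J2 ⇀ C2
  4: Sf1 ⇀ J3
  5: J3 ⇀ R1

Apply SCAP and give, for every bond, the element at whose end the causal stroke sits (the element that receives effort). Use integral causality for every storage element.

#4 |Sf1  (Sf1: flow source, stroke at near end)
#1 |J3  (common-f at J3 fixed by 4)
#5 |J3  (J3: bond 4 brought flow, rest push out)
#0 |J2  (J2: bond 1 brought flow, rest push out)
#3 |J2  (J2: bond 1 brought flow, rest push out)
#2 |J1  (1-jn J1 has f-setter on 0)

bond 0 stroke at J2
bond 1 stroke at J3
bond 2 stroke at J1
bond 3 stroke at J2
bond 4 stroke at Sf1
bond 5 stroke at J3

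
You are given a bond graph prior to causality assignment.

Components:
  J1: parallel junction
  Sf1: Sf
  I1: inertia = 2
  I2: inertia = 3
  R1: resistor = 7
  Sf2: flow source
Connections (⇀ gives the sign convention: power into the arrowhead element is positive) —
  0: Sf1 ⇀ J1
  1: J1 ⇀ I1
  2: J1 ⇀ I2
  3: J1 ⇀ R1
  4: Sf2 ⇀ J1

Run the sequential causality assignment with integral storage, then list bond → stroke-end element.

#0 stroke at Sf1  (source Sf1 imposes f)
#4 stroke at Sf2  (Sf2: flow source, stroke at near end)
#1 stroke at I1  (I1: I, integral causality)
#2 stroke at I2  (I2: I, integral causality)
#3 stroke at J1  (J1: last free bond brings effort in)

b0 stroke→Sf1
b1 stroke→I1
b2 stroke→I2
b3 stroke→J1
b4 stroke→Sf2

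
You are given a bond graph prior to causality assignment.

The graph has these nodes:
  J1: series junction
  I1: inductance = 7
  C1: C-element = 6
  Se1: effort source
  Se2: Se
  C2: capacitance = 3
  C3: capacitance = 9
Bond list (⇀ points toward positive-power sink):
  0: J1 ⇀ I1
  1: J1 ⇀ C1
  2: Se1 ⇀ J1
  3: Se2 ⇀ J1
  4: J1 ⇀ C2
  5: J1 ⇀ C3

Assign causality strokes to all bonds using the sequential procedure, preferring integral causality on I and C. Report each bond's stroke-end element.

bond 0 stroke at I1
bond 1 stroke at J1
bond 2 stroke at J1
bond 3 stroke at J1
bond 4 stroke at J1
bond 5 stroke at J1

β2 stroke at J1  (Se1: effort source, stroke at far end)
β3 stroke at J1  (Se2: effort source, stroke at far end)
β0 stroke at I1  (I1: I, integral causality)
β1 stroke at J1  (1-jn J1 has f-setter on 0)
β4 stroke at J1  (J1: bond 0 brought flow, rest push out)
β5 stroke at J1  (common-f at J1 fixed by 0)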